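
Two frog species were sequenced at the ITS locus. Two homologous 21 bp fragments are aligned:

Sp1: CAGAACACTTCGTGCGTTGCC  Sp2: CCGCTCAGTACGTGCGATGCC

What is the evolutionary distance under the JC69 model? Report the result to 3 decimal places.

The sequences differ at 6 of 21 sites (2, 4, 5, 8, 10, 17), so p = 6/21 ≈ 0.285714.
d = −(3/4) ln(1 − 4p/3) = −0.75 ln(1 − 0.380952) = −0.75 ln(0.619048)
  = −0.75 × (-0.479572) = 0.359679 substitutions/site.

0.360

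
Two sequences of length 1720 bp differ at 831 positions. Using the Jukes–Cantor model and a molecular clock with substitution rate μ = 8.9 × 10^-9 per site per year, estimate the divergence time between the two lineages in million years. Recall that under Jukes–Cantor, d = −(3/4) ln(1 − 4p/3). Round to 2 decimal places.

43.54

p = 831/1720 ≈ 0.48314.
d = −(3/4) ln(1 − 4p/3) = −0.75 ln(1 − 0.644187) = −0.75 ln(0.355813)
  = −0.75 × (-1.033350) = 0.775013 substitutions/site.
Under a molecular clock d = 2μt, so t = d/(2μ) = 0.775013 / (2 × 8.9 × 10^-9) = 43.54 million years.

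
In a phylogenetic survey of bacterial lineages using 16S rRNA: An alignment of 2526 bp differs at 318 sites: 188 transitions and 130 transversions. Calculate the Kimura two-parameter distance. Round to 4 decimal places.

P = 188/2526 ≈ 0.074426 and Q = 130/2526 ≈ 0.051465.
Under the Kimura two-parameter model, d = −½ ln(1 − 2P − Q) − ¼ ln(1 − 2Q).
1 − 2P − Q = 0.799683, giving −½ ln(0.799683) = 0.111770.
1 − 2Q = 0.89707, giving −¼ ln(0.89707) = 0.027155.
d = 0.111770 + 0.027155 = 0.138925.

0.1389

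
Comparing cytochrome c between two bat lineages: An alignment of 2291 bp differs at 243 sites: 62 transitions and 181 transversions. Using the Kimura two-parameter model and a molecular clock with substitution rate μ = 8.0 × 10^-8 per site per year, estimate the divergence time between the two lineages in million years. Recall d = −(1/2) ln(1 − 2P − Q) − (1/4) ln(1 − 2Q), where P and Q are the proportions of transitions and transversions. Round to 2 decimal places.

P = 62/2291 ≈ 0.027062 and Q = 181/2291 ≈ 0.079005.
Under the Kimura two-parameter model, d = −½ ln(1 − 2P − Q) − ¼ ln(1 − 2Q).
1 − 2P − Q = 0.866871, giving −½ ln(0.866871) = 0.071433.
1 − 2Q = 0.84199, giving −¼ ln(0.84199) = 0.042997.
d = 0.071433 + 0.042997 = 0.114430.
Under a molecular clock d = 2μt, so t = d/(2μ) = 0.114430 / (2 × 8.0 × 10^-8) = 0.72 million years.

0.72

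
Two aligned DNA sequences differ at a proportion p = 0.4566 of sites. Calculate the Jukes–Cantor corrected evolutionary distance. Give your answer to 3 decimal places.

d = −(3/4) ln(1 − 4p/3) = −0.75 ln(1 − 0.6088) = −0.75 ln(0.3912)
  = −0.75 × (-0.938536) = 0.703902 substitutions/site.

0.704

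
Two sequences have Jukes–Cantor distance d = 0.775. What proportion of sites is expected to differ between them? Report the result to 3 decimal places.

p = (3/4)(1 − e^(−4d/3)) = 0.75 × (1 − e^(-1.033333)) = 0.75 × (1 − 0.355819) = 0.483136.

0.483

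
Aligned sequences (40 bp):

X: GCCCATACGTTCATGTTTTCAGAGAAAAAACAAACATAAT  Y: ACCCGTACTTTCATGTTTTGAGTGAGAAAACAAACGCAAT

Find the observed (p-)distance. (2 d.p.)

The sequences differ at 8 of 40 positions (sites 1, 5, 9, 20, 23, 26, 36, 37).
p = 8/40 = 0.20.

0.20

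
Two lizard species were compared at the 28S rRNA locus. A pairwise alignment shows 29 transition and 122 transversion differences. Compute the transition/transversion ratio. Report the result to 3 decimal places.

R = 29/122 = 0.237704… ≈ 0.238 (to 3 d.p.).

0.238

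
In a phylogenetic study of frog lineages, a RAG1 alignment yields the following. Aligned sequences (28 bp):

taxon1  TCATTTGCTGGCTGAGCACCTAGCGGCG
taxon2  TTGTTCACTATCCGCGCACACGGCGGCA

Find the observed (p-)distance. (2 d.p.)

The sequences differ at 12 of 28 positions.
p = 12/28 = 0.428571… ≈ 0.43 (to 2 d.p.).

0.43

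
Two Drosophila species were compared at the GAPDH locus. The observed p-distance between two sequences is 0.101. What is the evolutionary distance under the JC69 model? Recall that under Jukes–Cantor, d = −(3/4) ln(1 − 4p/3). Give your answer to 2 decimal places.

d = −(3/4) ln(1 − 4p/3) = −0.75 ln(1 − 0.134667) = −0.75 ln(0.865333)
  = −0.75 × (-0.144641) = 0.108481 substitutions/site.

0.11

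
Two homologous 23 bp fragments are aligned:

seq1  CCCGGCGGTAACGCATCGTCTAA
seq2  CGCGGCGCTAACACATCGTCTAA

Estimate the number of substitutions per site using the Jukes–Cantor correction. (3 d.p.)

0.143

The sequences differ at 3 of 23 sites (2, 8, 13), so p = 3/23 ≈ 0.130435.
d = −(3/4) ln(1 − 4p/3) = −0.75 ln(1 − 0.173913) = −0.75 ln(0.826087)
  = −0.75 × (-0.191055) = 0.143291 substitutions/site.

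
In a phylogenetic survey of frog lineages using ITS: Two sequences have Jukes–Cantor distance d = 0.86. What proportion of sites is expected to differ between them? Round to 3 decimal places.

0.512

p = (3/4)(1 − e^(−4d/3)) = 0.75 × (1 − e^(-1.146667)) = 0.75 × (1 − 0.317694) = 0.511730.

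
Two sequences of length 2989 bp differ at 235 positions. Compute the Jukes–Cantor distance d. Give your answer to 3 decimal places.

p = 235/2989 ≈ 0.078622.
d = −(3/4) ln(1 − 4p/3) = −0.75 ln(1 − 0.104829) = −0.75 ln(0.895171)
  = −0.75 × (-0.110741) = 0.083056 substitutions/site.

0.083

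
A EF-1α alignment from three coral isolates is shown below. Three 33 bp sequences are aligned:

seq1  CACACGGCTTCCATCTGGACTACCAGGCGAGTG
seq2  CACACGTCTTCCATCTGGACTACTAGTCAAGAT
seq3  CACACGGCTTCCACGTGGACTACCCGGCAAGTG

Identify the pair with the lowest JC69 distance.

seq1–seq2: 6/33 differ, p = 0.182, d = 0.208.
seq1–seq3: 4/33 differ, p = 0.121, d = 0.132.
seq2–seq3: 8/33 differ, p = 0.242, d = 0.293.
The smallest distance is between seq1 and seq3.

seq1 and seq3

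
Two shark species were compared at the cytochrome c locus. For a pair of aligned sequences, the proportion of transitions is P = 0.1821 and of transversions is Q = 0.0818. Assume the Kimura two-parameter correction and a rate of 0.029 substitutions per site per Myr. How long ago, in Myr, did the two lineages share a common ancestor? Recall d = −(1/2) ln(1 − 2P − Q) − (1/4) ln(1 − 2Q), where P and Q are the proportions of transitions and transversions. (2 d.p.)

Under the Kimura two-parameter model, d = −½ ln(1 − 2P − Q) − ¼ ln(1 − 2Q).
1 − 2P − Q = 0.554, giving −½ ln(0.554) = 0.295295.
1 − 2Q = 0.8364, giving −¼ ln(0.8364) = 0.044662.
d = 0.295295 + 0.044662 = 0.339957.
Under a molecular clock d = 2μt, so t = d/(2μ) = 0.339957 / (2 × 0.029) = 5.86 Myr.

5.86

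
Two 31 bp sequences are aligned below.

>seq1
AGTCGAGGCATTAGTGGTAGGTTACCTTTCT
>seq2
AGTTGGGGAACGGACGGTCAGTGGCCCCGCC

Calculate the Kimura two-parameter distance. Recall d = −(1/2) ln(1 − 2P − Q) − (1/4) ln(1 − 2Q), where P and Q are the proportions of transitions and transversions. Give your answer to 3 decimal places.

Of 31 sites, 11 differences are transitions and 5 are transversions, so P = 11/31 ≈ 0.354839 and Q = 5/31 ≈ 0.16129.
Under the Kimura two-parameter model, d = −½ ln(1 − 2P − Q) − ¼ ln(1 − 2Q).
1 − 2P − Q = 0.129032, giving −½ ln(0.129032) = 1.023847.
1 − 2Q = 0.67742, giving −¼ ln(0.67742) = 0.097366.
d = 1.023847 + 0.097366 = 1.121213.

1.121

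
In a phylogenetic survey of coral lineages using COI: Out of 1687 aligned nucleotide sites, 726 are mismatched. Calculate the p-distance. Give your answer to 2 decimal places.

0.43

p = 726/1687 = 0.430349… ≈ 0.43 (to 2 d.p.).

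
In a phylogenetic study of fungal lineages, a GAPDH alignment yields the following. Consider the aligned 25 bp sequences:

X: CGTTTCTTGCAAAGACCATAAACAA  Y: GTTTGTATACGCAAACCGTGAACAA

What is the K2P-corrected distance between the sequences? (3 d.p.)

Of 25 sites, 6 differences are transitions and 5 are transversions, so P = 6/25 = 0.24 and Q = 5/25 = 0.2.
Under the Kimura two-parameter model, d = −½ ln(1 − 2P − Q) − ¼ ln(1 − 2Q).
1 − 2P − Q = 0.32, giving −½ ln(0.32) = 0.569717.
1 − 2Q = 0.6, giving −¼ ln(0.6) = 0.127706.
d = 0.569717 + 0.127706 = 0.697423.

0.697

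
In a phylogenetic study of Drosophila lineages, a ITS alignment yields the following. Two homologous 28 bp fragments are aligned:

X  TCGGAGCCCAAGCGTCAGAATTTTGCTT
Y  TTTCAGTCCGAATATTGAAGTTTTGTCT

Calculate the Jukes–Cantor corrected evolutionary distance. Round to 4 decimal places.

The sequences differ at 14 of 28 sites, so p = 14/28 = 0.5.
d = −(3/4) ln(1 − 4p/3) = −0.75 ln(1 − 0.666667) = −0.75 ln(0.333333)
  = −0.75 × (-1.098613) = 0.823960 substitutions/site.

0.8240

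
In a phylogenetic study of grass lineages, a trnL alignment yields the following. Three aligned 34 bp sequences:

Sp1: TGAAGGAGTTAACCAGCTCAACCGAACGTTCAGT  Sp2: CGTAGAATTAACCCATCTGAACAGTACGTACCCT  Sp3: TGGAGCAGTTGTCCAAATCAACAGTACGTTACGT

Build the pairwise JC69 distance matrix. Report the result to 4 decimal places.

d(Sp1,Sp2) = 0.5347, d(Sp1,Sp3) = 0.3734, d(Sp2,Sp3) = 0.5347

Sp1–Sp2: 13/34 sites differ → p ≈ 0.382353, d = −0.75 ln(1 − 0.509804) = 0.534712 ≈ 0.5347.
Sp1–Sp3: 10/34 sites differ → p ≈ 0.294118, d = −0.75 ln(1 − 0.392157) = 0.373379 ≈ 0.3734.
Sp2–Sp3: 13/34 sites differ → p ≈ 0.382353, d = −0.75 ln(1 − 0.509804) = 0.534712 ≈ 0.5347.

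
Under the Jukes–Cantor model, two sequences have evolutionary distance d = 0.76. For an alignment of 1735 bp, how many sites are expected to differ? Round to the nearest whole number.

829

Invert JC69: p = (3/4)(1 − e^(−4d/3)) = 0.75 × (1 − e^(-1.013333)) = 0.75 × (1 − 0.363007) = 0.477745.
Expected differing sites = pL ≈ 0.477745 × 1735 = 828.887575 ≈ 829.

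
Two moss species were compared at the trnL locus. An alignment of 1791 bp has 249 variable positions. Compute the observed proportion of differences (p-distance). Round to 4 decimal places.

0.1390

p = 249/1791 = 0.139028… ≈ 0.1390 (to 4 d.p.).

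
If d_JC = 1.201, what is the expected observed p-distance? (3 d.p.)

p = (3/4)(1 − e^(−4d/3)) = 0.75 × (1 − e^(-1.601333)) = 0.75 × (1 − 0.201628) = 0.598779.

0.599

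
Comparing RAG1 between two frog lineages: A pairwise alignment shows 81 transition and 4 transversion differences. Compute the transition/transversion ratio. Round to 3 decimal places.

R = 81/4 = 20.250.

20.250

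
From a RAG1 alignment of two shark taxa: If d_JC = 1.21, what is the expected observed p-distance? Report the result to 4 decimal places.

0.6006

p = (3/4)(1 − e^(−4d/3)) = 0.75 × (1 − e^(-1.613333)) = 0.75 × (1 − 0.199222) = 0.600584.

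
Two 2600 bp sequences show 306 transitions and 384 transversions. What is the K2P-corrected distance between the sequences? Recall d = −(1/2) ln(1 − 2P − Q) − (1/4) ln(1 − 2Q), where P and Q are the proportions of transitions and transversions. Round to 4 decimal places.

0.3290

P = 306/2600 ≈ 0.117692 and Q = 384/2600 ≈ 0.147692.
Under the Kimura two-parameter model, d = −½ ln(1 − 2P − Q) − ¼ ln(1 − 2Q).
1 − 2P − Q = 0.616924, giving −½ ln(0.616924) = 0.241505.
1 − 2Q = 0.704616, giving −¼ ln(0.704616) = 0.087526.
d = 0.241505 + 0.087526 = 0.329031.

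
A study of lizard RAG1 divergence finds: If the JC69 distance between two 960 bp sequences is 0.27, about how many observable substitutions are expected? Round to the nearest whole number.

218

Invert JC69: p = (3/4)(1 − e^(−4d/3)) = 0.75 × (1 − e^(-0.36)) = 0.75 × (1 − 0.697676) = 0.226743.
Expected differing sites = pL ≈ 0.226743 × 960 = 217.67328 ≈ 218.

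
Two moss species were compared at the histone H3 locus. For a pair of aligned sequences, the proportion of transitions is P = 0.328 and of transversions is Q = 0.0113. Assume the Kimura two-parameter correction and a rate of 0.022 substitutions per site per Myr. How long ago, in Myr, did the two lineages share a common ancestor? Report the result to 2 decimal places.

12.64

Under the Kimura two-parameter model, d = −½ ln(1 − 2P − Q) − ¼ ln(1 − 2Q).
1 − 2P − Q = 0.3327, giving −½ ln(0.3327) = 0.550257.
1 − 2Q = 0.9774, giving −¼ ln(0.9774) = 0.005715.
d = 0.550257 + 0.005715 = 0.555972.
Under a molecular clock d = 2μt, so t = d/(2μ) = 0.555972 / (2 × 0.022) = 12.64 Myr.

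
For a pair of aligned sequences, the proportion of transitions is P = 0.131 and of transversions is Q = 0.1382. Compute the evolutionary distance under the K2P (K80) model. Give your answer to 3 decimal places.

0.336

Under the Kimura two-parameter model, d = −½ ln(1 − 2P − Q) − ¼ ln(1 − 2Q).
1 − 2P − Q = 0.5998, giving −½ ln(0.5998) = 0.255580.
1 − 2Q = 0.7236, giving −¼ ln(0.7236) = 0.080879.
d = 0.255580 + 0.080879 = 0.336459.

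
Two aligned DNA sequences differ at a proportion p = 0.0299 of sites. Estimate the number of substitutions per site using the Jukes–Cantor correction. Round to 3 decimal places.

d = −(3/4) ln(1 − 4p/3) = −0.75 ln(1 − 0.039867) = −0.75 ln(0.960133)
  = −0.75 × (-0.040683) = 0.030512 substitutions/site.

0.031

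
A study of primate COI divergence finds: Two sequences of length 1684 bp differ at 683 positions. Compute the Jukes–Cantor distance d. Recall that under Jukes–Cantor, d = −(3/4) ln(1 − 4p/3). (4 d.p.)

p = 683/1684 ≈ 0.405582.
d = −(3/4) ln(1 − 4p/3) = −0.75 ln(1 − 0.540776) = −0.75 ln(0.459224)
  = −0.75 × (-0.778217) = 0.583663 substitutions/site.

0.5837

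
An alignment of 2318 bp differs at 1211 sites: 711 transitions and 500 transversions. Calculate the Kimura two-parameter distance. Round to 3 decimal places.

P = 711/2318 ≈ 0.30673 and Q = 500/2318 ≈ 0.215703.
Under the Kimura two-parameter model, d = −½ ln(1 − 2P − Q) − ¼ ln(1 − 2Q).
1 − 2P − Q = 0.170837, giving −½ ln(0.170837) = 0.883523.
1 − 2Q = 0.568594, giving −¼ ln(0.568594) = 0.141147.
d = 0.883523 + 0.141147 = 1.024670.

1.025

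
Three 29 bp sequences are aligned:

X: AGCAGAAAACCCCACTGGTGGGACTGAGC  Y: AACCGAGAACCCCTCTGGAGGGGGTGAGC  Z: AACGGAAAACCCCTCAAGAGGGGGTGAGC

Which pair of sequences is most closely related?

X–Y: 7/29 differ, p = 0.241, d = 0.291.
X–Z: 8/29 differ, p = 0.276, d = 0.344.
Y–Z: 4/29 differ, p = 0.138, d = 0.152.
The smallest distance is between Y and Z.

Y and Z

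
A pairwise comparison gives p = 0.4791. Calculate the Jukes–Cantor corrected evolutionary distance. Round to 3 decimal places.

0.764

d = −(3/4) ln(1 − 4p/3) = −0.75 ln(1 − 0.6388) = −0.75 ln(0.3612)
  = −0.75 × (-1.018323) = 0.763742 substitutions/site.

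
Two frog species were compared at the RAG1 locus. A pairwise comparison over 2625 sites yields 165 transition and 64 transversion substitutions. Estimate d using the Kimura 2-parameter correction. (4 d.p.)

P = 165/2625 ≈ 0.062857 and Q = 64/2625 ≈ 0.024381.
Under the Kimura two-parameter model, d = −½ ln(1 − 2P − Q) − ¼ ln(1 − 2Q).
1 − 2P − Q = 0.849905, giving −½ ln(0.849905) = 0.081315.
1 − 2Q = 0.951238, giving −¼ ln(0.951238) = 0.012498.
d = 0.081315 + 0.012498 = 0.093813.

0.0938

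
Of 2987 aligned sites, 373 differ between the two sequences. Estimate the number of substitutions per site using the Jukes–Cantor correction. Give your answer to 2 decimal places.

p = 373/2987 ≈ 0.124874.
d = −(3/4) ln(1 − 4p/3) = −0.75 ln(1 − 0.166499) = −0.75 ln(0.833501)
  = −0.75 × (-0.182120) = 0.136590 substitutions/site.

0.14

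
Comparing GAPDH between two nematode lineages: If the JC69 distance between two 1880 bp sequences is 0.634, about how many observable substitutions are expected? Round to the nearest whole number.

Invert JC69: p = (3/4)(1 − e^(−4d/3)) = 0.75 × (1 − e^(-0.845333)) = 0.75 × (1 − 0.429414) = 0.427940.
Expected differing sites = pL ≈ 0.427940 × 1880 = 804.5272 ≈ 805.

805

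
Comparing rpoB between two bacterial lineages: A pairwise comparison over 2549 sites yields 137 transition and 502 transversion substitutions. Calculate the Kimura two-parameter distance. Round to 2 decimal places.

P = 137/2549 ≈ 0.053747 and Q = 502/2549 ≈ 0.19694.
Under the Kimura two-parameter model, d = −½ ln(1 − 2P − Q) − ¼ ln(1 − 2Q).
1 − 2P − Q = 0.695566, giving −½ ln(0.695566) = 0.181515.
1 − 2Q = 0.60612, giving −¼ ln(0.60612) = 0.125169.
d = 0.181515 + 0.125169 = 0.306684.

0.31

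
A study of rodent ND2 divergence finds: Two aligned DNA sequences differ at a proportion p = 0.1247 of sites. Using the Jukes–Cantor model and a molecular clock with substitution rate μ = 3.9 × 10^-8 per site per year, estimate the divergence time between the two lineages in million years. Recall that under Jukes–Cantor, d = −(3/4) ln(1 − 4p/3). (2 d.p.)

d = −(3/4) ln(1 − 4p/3) = −0.75 ln(1 − 0.166267) = −0.75 ln(0.833733)
  = −0.75 × (-0.181842) = 0.136382 substitutions/site.
Under a molecular clock d = 2μt, so t = d/(2μ) = 0.136382 / (2 × 3.9 × 10^-8) = 1.75 million years.

1.75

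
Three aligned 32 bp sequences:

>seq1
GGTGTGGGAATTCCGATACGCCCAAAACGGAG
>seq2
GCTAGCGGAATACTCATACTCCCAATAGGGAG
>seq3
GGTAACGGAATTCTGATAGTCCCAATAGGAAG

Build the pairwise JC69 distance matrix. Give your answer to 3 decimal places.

seq1–seq2: 10/32 sites differ → p = 0.3125, d = −0.75 ln(1 − 0.416667) = 0.404248 ≈ 0.404.
seq1–seq3: 9/32 sites differ → p = 0.28125, d = −0.75 ln(1 − 0.375) = 0.352503 ≈ 0.353.
seq2–seq3: 6/32 sites differ → p = 0.1875, d = −0.75 ln(1 − 0.25) = 0.215762 ≈ 0.216.

d(seq1,seq2) = 0.404, d(seq1,seq3) = 0.353, d(seq2,seq3) = 0.216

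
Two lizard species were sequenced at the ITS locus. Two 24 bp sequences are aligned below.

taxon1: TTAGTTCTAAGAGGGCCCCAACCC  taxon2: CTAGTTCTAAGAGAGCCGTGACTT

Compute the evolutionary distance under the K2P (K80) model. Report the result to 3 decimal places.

0.412

Of 24 sites, 6 differences are transitions and 1 are transversions, so P = 6/24 = 0.25 and Q = 1/24 ≈ 0.041667.
Under the Kimura two-parameter model, d = −½ ln(1 − 2P − Q) − ¼ ln(1 − 2Q).
1 − 2P − Q = 0.458333, giving −½ ln(0.458333) = 0.390080.
1 − 2Q = 0.916666, giving −¼ ln(0.916666) = 0.021753.
d = 0.390080 + 0.021753 = 0.411833.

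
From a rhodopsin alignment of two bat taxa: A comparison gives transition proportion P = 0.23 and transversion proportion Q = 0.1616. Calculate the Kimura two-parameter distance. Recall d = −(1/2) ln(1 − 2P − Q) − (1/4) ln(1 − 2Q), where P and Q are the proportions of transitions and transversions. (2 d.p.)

0.58

Under the Kimura two-parameter model, d = −½ ln(1 − 2P − Q) − ¼ ln(1 − 2Q).
1 − 2P − Q = 0.3784, giving −½ ln(0.3784) = 0.485902.
1 − 2Q = 0.6768, giving −¼ ln(0.6768) = 0.097595.
d = 0.485902 + 0.097595 = 0.583497.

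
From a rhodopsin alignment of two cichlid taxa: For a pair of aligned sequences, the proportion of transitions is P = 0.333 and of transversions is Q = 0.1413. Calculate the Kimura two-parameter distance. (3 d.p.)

0.906

Under the Kimura two-parameter model, d = −½ ln(1 − 2P − Q) − ¼ ln(1 − 2Q).
1 − 2P − Q = 0.1927, giving −½ ln(0.1927) = 0.823310.
1 − 2Q = 0.7174, giving −¼ ln(0.7174) = 0.083030.
d = 0.823310 + 0.083030 = 0.906340.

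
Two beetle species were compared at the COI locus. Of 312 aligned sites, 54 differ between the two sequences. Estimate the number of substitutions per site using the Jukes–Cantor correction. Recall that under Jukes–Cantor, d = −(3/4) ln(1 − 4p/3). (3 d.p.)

p = 54/312 ≈ 0.173077.
d = −(3/4) ln(1 − 4p/3) = −0.75 ln(1 − 0.230769) = −0.75 ln(0.769231)
  = −0.75 × (-0.262364) = 0.196773 substitutions/site.

0.197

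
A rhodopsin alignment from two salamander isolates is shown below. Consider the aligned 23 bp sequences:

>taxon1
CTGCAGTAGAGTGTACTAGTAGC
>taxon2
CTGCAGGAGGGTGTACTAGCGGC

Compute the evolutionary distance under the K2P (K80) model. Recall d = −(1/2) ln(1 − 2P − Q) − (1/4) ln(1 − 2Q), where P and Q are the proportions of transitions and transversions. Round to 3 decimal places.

0.204

Of 23 sites, 3 differences are transitions and 1 are transversions, so P = 3/23 ≈ 0.130435 and Q = 1/23 ≈ 0.043478.
Under the Kimura two-parameter model, d = −½ ln(1 − 2P − Q) − ¼ ln(1 − 2Q).
1 − 2P − Q = 0.695652, giving −½ ln(0.695652) = 0.181453.
1 − 2Q = 0.913044, giving −¼ ln(0.913044) = 0.022743.
d = 0.181453 + 0.022743 = 0.204196.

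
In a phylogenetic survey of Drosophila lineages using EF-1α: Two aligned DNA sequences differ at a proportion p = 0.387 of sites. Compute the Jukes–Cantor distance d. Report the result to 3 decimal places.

d = −(3/4) ln(1 − 4p/3) = −0.75 ln(1 − 0.516) = −0.75 ln(0.484)
  = −0.75 × (-0.725670) = 0.544253 substitutions/site.

0.544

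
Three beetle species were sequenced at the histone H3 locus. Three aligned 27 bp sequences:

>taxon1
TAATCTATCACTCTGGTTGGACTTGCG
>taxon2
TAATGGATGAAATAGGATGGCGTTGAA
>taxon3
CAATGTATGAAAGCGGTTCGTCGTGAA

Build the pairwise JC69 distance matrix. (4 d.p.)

taxon1–taxon2: 12/27 sites differ → p ≈ 0.444444, d = −0.75 ln(1 − 0.592592) = 0.673455 ≈ 0.6735.
taxon1–taxon3: 12/27 sites differ → p ≈ 0.444444, d = −0.75 ln(1 − 0.592592) = 0.673455 ≈ 0.6735.
taxon2–taxon3: 9/27 sites differ → p ≈ 0.333333, d = −0.75 ln(1 − 0.444444) = 0.440839 ≈ 0.4408.

d(taxon1,taxon2) = 0.6735, d(taxon1,taxon3) = 0.6735, d(taxon2,taxon3) = 0.4408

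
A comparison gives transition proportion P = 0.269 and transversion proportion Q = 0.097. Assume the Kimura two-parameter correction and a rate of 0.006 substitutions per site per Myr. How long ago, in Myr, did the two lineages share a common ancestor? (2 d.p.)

Under the Kimura two-parameter model, d = −½ ln(1 − 2P − Q) − ¼ ln(1 − 2Q).
1 − 2P − Q = 0.365, giving −½ ln(0.365) = 0.503929.
1 − 2Q = 0.806, giving −¼ ln(0.806) = 0.053918.
d = 0.503929 + 0.053918 = 0.557847.
Under a molecular clock d = 2μt, so t = d/(2μ) = 0.557847 / (2 × 0.006) = 46.49 Myr.

46.49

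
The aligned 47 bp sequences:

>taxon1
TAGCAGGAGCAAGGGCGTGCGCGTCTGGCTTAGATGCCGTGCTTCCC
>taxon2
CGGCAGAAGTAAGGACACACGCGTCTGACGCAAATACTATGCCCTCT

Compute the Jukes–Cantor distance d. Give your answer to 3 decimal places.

The sequences differ at 19 of 47 sites, so p = 19/47 ≈ 0.404255.
d = −(3/4) ln(1 − 4p/3) = −0.75 ln(1 − 0.539007) = −0.75 ln(0.460993)
  = −0.75 × (-0.774372) = 0.580779 substitutions/site.

0.581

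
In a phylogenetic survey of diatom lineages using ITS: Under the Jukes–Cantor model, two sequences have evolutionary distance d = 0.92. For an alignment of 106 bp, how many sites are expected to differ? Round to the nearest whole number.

56

Invert JC69: p = (3/4)(1 − e^(−4d/3)) = 0.75 × (1 − e^(-1.226667)) = 0.75 × (1 − 0.293268) = 0.530049.
Expected differing sites = pL ≈ 0.530049 × 106 = 56.185194 ≈ 56.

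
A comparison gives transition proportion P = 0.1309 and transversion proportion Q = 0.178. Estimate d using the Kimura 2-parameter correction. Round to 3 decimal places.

0.400

Under the Kimura two-parameter model, d = −½ ln(1 − 2P − Q) − ¼ ln(1 − 2Q).
1 − 2P − Q = 0.5602, giving −½ ln(0.5602) = 0.289731.
1 − 2Q = 0.644, giving −¼ ln(0.644) = 0.110014.
d = 0.289731 + 0.110014 = 0.399745.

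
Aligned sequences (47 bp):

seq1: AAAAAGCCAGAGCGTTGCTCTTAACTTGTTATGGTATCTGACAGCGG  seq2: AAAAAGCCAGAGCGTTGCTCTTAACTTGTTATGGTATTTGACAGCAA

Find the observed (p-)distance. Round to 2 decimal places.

0.06

The sequences differ at 3 of 47 positions (sites 38, 46, 47).
p = 3/47 = 0.063829… ≈ 0.06 (to 2 d.p.).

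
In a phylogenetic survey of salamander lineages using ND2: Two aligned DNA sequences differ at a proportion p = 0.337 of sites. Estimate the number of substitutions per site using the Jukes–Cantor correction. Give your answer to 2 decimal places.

0.45

d = −(3/4) ln(1 − 4p/3) = −0.75 ln(1 − 0.449333) = −0.75 ln(0.550667)
  = −0.75 × (-0.596625) = 0.447469 substitutions/site.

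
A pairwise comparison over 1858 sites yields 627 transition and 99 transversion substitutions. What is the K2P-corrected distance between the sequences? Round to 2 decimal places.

0.68

P = 627/1858 ≈ 0.33746 and Q = 99/1858 ≈ 0.053283.
Under the Kimura two-parameter model, d = −½ ln(1 − 2P − Q) − ¼ ln(1 − 2Q).
1 − 2P − Q = 0.271797, giving −½ ln(0.271797) = 0.651350.
1 − 2Q = 0.893434, giving −¼ ln(0.893434) = 0.028171.
d = 0.651350 + 0.028171 = 0.679521.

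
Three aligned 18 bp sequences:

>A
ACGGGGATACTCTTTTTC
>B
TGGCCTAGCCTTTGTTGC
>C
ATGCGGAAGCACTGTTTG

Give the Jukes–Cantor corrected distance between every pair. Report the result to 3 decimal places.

d(A,B) = 1.012, d(A,C) = 0.548, d(B,C) = 1.012

A–B: 10/18 sites differ → p ≈ 0.555556, d = −0.75 ln(1 − 0.740741) = 1.012446 ≈ 1.012.
A–C: 7/18 sites differ → p ≈ 0.388889, d = −0.75 ln(1 − 0.518519) = 0.548166 ≈ 0.548.
B–C: 10/18 sites differ → p ≈ 0.555556, d = −0.75 ln(1 − 0.740741) = 1.012446 ≈ 1.012.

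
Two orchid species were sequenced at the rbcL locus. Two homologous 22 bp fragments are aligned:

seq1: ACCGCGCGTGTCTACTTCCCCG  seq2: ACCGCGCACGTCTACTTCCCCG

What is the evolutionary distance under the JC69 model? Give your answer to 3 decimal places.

0.097

The sequences differ at 2 of 22 sites (8, 9), so p = 2/22 ≈ 0.090909.
d = −(3/4) ln(1 − 4p/3) = −0.75 ln(1 − 0.121212) = −0.75 ln(0.878788)
  = −0.75 × (-0.129212) = 0.096909 substitutions/site.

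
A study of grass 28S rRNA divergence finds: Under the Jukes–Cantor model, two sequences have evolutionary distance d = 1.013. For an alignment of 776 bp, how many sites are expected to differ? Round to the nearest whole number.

431

Invert JC69: p = (3/4)(1 − e^(−4d/3)) = 0.75 × (1 − e^(-1.350667)) = 0.75 × (1 − 0.259067) = 0.555700.
Expected differing sites = pL ≈ 0.555700 × 776 = 431.2232 ≈ 431.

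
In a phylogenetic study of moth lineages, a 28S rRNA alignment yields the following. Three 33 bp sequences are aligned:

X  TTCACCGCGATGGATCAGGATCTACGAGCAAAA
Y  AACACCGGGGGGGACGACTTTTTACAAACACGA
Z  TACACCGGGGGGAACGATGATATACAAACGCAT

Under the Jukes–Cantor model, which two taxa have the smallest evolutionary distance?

X–Y: 15/33 differ, p = 0.455, d = 0.699.
X–Z: 14/33 differ, p = 0.424, d = 0.625.
Y–Z: 9/33 differ, p = 0.273, d = 0.339.
The smallest distance is between Y and Z.

Y and Z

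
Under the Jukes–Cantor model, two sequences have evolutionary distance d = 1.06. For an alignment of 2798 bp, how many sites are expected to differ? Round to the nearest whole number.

Invert JC69: p = (3/4)(1 − e^(−4d/3)) = 0.75 × (1 − e^(-1.413333)) = 0.75 × (1 − 0.243331) = 0.567502.
Expected differing sites = pL ≈ 0.567502 × 2798 = 1587.870596 ≈ 1588.

1588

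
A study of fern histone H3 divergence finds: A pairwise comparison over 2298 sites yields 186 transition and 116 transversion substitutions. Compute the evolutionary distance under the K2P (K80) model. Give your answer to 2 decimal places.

P = 186/2298 ≈ 0.08094 and Q = 116/2298 ≈ 0.050479.
Under the Kimura two-parameter model, d = −½ ln(1 − 2P − Q) − ¼ ln(1 − 2Q).
1 − 2P − Q = 0.787641, giving −½ ln(0.787641) = 0.119356.
1 − 2Q = 0.899042, giving −¼ ln(0.899042) = 0.026606.
d = 0.119356 + 0.026606 = 0.145962.

0.15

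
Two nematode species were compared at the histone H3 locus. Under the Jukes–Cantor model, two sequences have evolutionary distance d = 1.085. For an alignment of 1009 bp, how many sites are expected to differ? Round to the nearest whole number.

579

Invert JC69: p = (3/4)(1 − e^(−4d/3)) = 0.75 × (1 − e^(-1.446667)) = 0.75 × (1 − 0.235353) = 0.573485.
Expected differing sites = pL ≈ 0.573485 × 1009 = 578.646365 ≈ 579.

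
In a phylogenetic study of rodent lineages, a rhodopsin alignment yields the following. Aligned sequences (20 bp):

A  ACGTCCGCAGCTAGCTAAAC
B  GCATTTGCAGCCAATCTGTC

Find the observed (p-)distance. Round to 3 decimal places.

The sequences differ at 11 of 20 positions.
p = 11/20 = 0.550.

0.550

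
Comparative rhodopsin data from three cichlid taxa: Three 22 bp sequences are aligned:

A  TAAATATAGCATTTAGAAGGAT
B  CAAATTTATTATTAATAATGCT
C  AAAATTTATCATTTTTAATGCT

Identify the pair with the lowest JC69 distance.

B and C

A–B: 8/22 differ, p = 0.364, d = 0.497.
A–C: 7/22 differ, p = 0.318, d = 0.414.
B–C: 4/22 differ, p = 0.182, d = 0.208.
The smallest distance is between B and C.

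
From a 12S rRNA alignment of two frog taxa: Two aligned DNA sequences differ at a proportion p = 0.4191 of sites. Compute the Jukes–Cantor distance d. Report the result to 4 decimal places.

0.6137

d = −(3/4) ln(1 − 4p/3) = −0.75 ln(1 − 0.5588) = −0.75 ln(0.4412)
  = −0.75 × (-0.818257) = 0.613693 substitutions/site.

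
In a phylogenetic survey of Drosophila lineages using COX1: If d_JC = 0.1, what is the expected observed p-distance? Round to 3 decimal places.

p = (3/4)(1 − e^(−4d/3)) = 0.75 × (1 − e^(-0.133333)) = 0.75 × (1 − 0.875174) = 0.093620.

0.094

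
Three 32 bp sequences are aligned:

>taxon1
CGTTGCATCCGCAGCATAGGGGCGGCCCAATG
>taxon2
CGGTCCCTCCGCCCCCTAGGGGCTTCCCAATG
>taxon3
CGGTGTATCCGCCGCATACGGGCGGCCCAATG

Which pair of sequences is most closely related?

taxon1 and taxon3

taxon1–taxon2: 8/32 differ, p = 0.250, d = 0.304.
taxon1–taxon3: 4/32 differ, p = 0.125, d = 0.137.
taxon2–taxon3: 8/32 differ, p = 0.250, d = 0.304.
The smallest distance is between taxon1 and taxon3.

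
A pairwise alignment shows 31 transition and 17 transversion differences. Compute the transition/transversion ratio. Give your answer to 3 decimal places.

R = 31/17 = 1.823529… ≈ 1.824 (to 3 d.p.).

1.824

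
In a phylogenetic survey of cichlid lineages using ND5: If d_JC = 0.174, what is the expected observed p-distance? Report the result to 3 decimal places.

0.155

p = (3/4)(1 − e^(−4d/3)) = 0.75 × (1 − e^(-0.232)) = 0.75 × (1 − 0.792946) = 0.155291.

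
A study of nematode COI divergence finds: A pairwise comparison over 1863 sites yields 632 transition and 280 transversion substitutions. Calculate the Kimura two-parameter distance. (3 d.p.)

P = 632/1863 ≈ 0.339238 and Q = 280/1863 ≈ 0.150295.
Under the Kimura two-parameter model, d = −½ ln(1 − 2P − Q) − ¼ ln(1 − 2Q).
1 − 2P − Q = 0.171229, giving −½ ln(0.171229) = 0.882377.
1 − 2Q = 0.69941, giving −¼ ln(0.69941) = 0.089380.
d = 0.882377 + 0.089380 = 0.971757.

0.972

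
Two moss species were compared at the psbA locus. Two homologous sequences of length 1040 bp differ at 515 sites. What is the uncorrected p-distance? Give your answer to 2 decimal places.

p = 515/1040 = 0.495192… ≈ 0.50 (to 2 d.p.).

0.50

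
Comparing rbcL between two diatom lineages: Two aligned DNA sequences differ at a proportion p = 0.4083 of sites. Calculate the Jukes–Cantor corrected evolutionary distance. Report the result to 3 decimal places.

d = −(3/4) ln(1 − 4p/3) = −0.75 ln(1 − 0.5444) = −0.75 ln(0.4556)
  = −0.75 × (-0.786140) = 0.589605 substitutions/site.

0.590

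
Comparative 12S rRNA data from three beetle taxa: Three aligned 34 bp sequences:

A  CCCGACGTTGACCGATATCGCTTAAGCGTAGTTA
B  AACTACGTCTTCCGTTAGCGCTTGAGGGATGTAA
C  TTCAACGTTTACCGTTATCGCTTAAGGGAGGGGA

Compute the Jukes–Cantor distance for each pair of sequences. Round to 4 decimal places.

d(A,B) = 0.5347, d(A,C) = 0.3734, d(B,C) = 0.3734

A–B: 13/34 sites differ → p ≈ 0.382353, d = −0.75 ln(1 − 0.509804) = 0.534712 ≈ 0.5347.
A–C: 10/34 sites differ → p ≈ 0.294118, d = −0.75 ln(1 − 0.392157) = 0.373379 ≈ 0.3734.
B–C: 10/34 sites differ → p ≈ 0.294118, d = −0.75 ln(1 − 0.392157) = 0.373379 ≈ 0.3734.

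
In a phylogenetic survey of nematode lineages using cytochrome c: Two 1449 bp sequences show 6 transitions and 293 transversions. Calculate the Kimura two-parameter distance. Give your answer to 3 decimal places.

P = 6/1449 ≈ 0.004141 and Q = 293/1449 ≈ 0.202208.
Under the Kimura two-parameter model, d = −½ ln(1 − 2P − Q) − ¼ ln(1 − 2Q).
1 − 2P − Q = 0.78951, giving −½ ln(0.78951) = 0.118171.
1 − 2Q = 0.595584, giving −¼ ln(0.595584) = 0.129553.
d = 0.118171 + 0.129553 = 0.247724.

0.248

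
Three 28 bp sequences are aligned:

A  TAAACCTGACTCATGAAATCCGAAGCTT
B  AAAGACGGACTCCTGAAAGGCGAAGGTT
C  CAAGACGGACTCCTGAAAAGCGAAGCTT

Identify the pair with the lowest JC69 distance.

B and C

A–B: 8/28 differ, p = 0.286, d = 0.360.
A–C: 7/28 differ, p = 0.250, d = 0.304.
B–C: 3/28 differ, p = 0.107, d = 0.116.
The smallest distance is between B and C.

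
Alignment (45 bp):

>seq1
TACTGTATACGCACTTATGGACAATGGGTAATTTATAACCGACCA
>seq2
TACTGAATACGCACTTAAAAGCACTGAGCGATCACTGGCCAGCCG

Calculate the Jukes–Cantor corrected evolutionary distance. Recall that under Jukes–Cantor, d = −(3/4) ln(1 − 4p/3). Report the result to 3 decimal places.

The sequences differ at 17 of 45 sites, so p = 17/45 ≈ 0.377778.
d = −(3/4) ln(1 − 4p/3) = −0.75 ln(1 − 0.503704) = −0.75 ln(0.496296)
  = −0.75 × (-0.700583) = 0.525437 substitutions/site.

0.525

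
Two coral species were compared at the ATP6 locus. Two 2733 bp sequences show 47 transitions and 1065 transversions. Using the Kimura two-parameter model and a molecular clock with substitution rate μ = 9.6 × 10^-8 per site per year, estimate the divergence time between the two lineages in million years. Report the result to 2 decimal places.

3.40

P = 47/2733 ≈ 0.017197 and Q = 1065/2733 ≈ 0.389682.
Under the Kimura two-parameter model, d = −½ ln(1 − 2P − Q) − ¼ ln(1 − 2Q).
1 − 2P − Q = 0.575924, giving −½ ln(0.575924) = 0.275890.
1 − 2Q = 0.220636, giving −¼ ln(0.220636) = 0.377810.
d = 0.275890 + 0.377810 = 0.653700.
Under a molecular clock d = 2μt, so t = d/(2μ) = 0.653700 / (2 × 9.6 × 10^-8) = 3.40 million years.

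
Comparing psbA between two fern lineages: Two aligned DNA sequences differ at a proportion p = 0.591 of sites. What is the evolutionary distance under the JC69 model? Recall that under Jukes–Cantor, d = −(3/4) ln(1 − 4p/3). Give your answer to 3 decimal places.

1.163

d = −(3/4) ln(1 − 4p/3) = −0.75 ln(1 − 0.788) = −0.75 ln(0.212)
  = −0.75 × (-1.551169) = 1.163377 substitutions/site.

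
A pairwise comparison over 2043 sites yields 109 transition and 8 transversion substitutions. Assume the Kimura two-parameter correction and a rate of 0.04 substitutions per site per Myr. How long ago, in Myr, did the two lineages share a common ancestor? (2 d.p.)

0.76

P = 109/2043 ≈ 0.053353 and Q = 8/2043 ≈ 0.003916.
Under the Kimura two-parameter model, d = −½ ln(1 − 2P − Q) − ¼ ln(1 − 2Q).
1 − 2P − Q = 0.889378, giving −½ ln(0.889378) = 0.058616.
1 − 2Q = 0.992168, giving −¼ ln(0.992168) = 0.001966.
d = 0.058616 + 0.001966 = 0.060582.
Under a molecular clock d = 2μt, so t = d/(2μ) = 0.060582 / (2 × 0.04) = 0.76 Myr.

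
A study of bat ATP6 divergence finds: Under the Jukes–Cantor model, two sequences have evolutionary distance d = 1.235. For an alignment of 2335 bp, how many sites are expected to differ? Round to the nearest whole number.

1414

Invert JC69: p = (3/4)(1 − e^(−4d/3)) = 0.75 × (1 − e^(-1.646667)) = 0.75 × (1 − 0.192691) = 0.605482.
Expected differing sites = pL ≈ 0.605482 × 2335 = 1413.80047 ≈ 1414.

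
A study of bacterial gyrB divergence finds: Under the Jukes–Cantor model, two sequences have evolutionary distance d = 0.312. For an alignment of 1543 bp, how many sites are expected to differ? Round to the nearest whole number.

394

Invert JC69: p = (3/4)(1 − e^(−4d/3)) = 0.75 × (1 − e^(-0.416)) = 0.75 × (1 − 0.659680) = 0.255240.
Expected differing sites = pL ≈ 0.255240 × 1543 = 393.83532 ≈ 394.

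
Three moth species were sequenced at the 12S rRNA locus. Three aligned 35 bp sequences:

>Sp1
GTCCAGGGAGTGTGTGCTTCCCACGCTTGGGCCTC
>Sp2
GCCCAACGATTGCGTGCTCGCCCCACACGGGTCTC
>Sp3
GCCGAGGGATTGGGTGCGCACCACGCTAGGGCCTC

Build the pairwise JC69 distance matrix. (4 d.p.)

d(Sp1,Sp2) = 0.4582, d(Sp1,Sp3) = 0.2726, d(Sp2,Sp3) = 0.4073

Sp1–Sp2: 12/35 sites differ → p ≈ 0.342857, d = −0.75 ln(1 − 0.457143) = 0.458182 ≈ 0.4582.
Sp1–Sp3: 8/35 sites differ → p ≈ 0.228571, d = −0.75 ln(1 − 0.304761) = 0.272625 ≈ 0.2726.
Sp2–Sp3: 11/35 sites differ → p ≈ 0.314286, d = −0.75 ln(1 − 0.419048) = 0.407315 ≈ 0.4073.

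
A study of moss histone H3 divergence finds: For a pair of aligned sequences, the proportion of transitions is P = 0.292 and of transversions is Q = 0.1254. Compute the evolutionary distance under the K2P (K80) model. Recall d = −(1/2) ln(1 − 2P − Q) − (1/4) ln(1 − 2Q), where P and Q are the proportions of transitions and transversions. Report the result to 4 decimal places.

0.6901

Under the Kimura two-parameter model, d = −½ ln(1 − 2P − Q) − ¼ ln(1 − 2Q).
1 − 2P − Q = 0.2906, giving −½ ln(0.2906) = 0.617904.
1 − 2Q = 0.7492, giving −¼ ln(0.7492) = 0.072187.
d = 0.617904 + 0.072187 = 0.690091.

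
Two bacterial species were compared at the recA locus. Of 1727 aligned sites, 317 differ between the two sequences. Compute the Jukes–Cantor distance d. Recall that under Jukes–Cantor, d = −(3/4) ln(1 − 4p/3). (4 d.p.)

0.2105

p = 317/1727 ≈ 0.183555.
d = −(3/4) ln(1 − 4p/3) = −0.75 ln(1 − 0.24474) = −0.75 ln(0.75526)
  = −0.75 × (-0.280693) = 0.210520 substitutions/site.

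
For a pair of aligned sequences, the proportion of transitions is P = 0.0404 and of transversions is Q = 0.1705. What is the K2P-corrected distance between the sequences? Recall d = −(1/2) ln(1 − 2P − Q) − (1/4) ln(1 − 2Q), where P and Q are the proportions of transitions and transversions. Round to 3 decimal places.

Under the Kimura two-parameter model, d = −½ ln(1 − 2P − Q) − ¼ ln(1 − 2Q).
1 − 2P − Q = 0.7487, giving −½ ln(0.7487) = 0.144708.
1 − 2Q = 0.659, giving −¼ ln(0.659) = 0.104258.
d = 0.144708 + 0.104258 = 0.248966.

0.249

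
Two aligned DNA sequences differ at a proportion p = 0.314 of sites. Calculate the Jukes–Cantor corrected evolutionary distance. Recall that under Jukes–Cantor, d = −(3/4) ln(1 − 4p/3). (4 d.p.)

0.4068

d = −(3/4) ln(1 − 4p/3) = −0.75 ln(1 − 0.418667) = −0.75 ln(0.581333)
  = −0.75 × (-0.542432) = 0.406824 substitutions/site.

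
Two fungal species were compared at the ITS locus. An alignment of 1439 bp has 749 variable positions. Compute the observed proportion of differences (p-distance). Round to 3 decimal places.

p = 749/1439 = 0.520500… ≈ 0.521 (to 3 d.p.).

0.521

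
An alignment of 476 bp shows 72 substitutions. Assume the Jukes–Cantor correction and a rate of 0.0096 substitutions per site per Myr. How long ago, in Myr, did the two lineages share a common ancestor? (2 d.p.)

p = 72/476 ≈ 0.151261.
d = −(3/4) ln(1 − 4p/3) = −0.75 ln(1 − 0.201681) = −0.75 ln(0.798319)
  = −0.75 × (-0.225247) = 0.168935 substitutions/site.
Under a molecular clock d = 2μt, so t = d/(2μ) = 0.168935 / (2 × 0.0096) = 8.80 Myr.

8.80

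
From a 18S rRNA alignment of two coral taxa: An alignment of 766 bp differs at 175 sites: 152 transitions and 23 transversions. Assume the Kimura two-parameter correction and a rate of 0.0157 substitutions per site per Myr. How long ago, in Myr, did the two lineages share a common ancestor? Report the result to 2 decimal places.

P = 152/766 ≈ 0.198433 and Q = 23/766 ≈ 0.030026.
Under the Kimura two-parameter model, d = −½ ln(1 − 2P − Q) − ¼ ln(1 − 2Q).
1 − 2P − Q = 0.573108, giving −½ ln(0.573108) = 0.278341.
1 − 2Q = 0.939948, giving −¼ ln(0.939948) = 0.015483.
d = 0.278341 + 0.015483 = 0.293824.
Under a molecular clock d = 2μt, so t = d/(2μ) = 0.293824 / (2 × 0.0157) = 9.36 Myr.

9.36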